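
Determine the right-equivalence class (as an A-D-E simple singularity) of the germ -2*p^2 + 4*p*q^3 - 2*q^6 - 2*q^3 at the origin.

The Hessian of f at 0 has rank 1. Corank 1: A-series; mu = 2 gives A_2.

A_2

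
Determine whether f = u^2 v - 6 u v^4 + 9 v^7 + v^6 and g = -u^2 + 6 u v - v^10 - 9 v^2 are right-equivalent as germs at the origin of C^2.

No.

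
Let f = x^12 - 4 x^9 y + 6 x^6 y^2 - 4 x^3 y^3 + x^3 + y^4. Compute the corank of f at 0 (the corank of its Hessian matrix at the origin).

Hessian at 0 has rank 0.

2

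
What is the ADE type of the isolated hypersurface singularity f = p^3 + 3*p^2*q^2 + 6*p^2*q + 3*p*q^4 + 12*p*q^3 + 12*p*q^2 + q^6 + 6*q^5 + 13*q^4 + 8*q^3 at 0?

E_{6}

The Hessian of f at 0 is [[0, 0], [0, 0]] with rank 0, so corank 2. A Groebner basis of the Jacobian ideal J(f) in C{p,q} is {p^3 + 6*p^2 + 24*p*q + 24*q^2, p^2*q - 2*p^2 - 8*p*q - 8*q^2, p^2/2 + p*q^2 + 2*p*q + 2*q^2, q^3}; counting standard monomials gives mu = 6. Corank 2; j^3 = (p + 2*q)^3 is a perfect cube, so E-series; the 4-jet and mu = 6 give E_6.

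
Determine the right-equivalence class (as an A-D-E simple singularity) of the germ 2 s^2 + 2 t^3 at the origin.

The Hessian of f at 0 has rank 1. Corank 1: A-series; mu = 2 gives A_2.

A_{2}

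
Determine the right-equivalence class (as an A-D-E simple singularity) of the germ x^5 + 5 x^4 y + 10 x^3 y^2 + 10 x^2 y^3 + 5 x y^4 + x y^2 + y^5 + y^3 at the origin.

D_{6}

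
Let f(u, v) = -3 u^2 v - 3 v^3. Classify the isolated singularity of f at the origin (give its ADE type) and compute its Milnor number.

Type D_{4}, Milnor number mu = 4.

The Hessian of f at 0 has rank 0. Corank 2; j^3 = -3*v*(u^2 + v^2) splits into three distinct lines over C (the quadratic factor has nonzero discriminant), so D_4.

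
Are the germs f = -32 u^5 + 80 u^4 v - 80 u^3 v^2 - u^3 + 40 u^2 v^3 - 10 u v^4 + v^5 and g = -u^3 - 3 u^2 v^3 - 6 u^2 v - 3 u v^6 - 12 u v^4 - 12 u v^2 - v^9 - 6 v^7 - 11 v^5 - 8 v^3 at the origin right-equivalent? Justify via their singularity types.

Yes.

The Hessian of f at 0 has rank 0. Corank 2; j^3 = -u^3 is a perfect cube, so E-series; the 5-jet and mu = 8 give E_8. The Hessian of g at 0 has rank 0. Corank 2; j^3 = -(u + 2*v)^3 is a perfect cube, so E-series; the 5-jet and mu = 8 give E_8. Both have type E_8, hence right-equivalent.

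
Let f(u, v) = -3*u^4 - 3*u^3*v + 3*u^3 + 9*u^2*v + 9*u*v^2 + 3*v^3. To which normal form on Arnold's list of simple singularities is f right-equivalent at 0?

E_{7}

The Hessian of f at 0 has rank 0. Corank 2; j^3 = 3*(u + v)^3 is a perfect cube, so E-series; the 4-jet and mu = 7 give E_7.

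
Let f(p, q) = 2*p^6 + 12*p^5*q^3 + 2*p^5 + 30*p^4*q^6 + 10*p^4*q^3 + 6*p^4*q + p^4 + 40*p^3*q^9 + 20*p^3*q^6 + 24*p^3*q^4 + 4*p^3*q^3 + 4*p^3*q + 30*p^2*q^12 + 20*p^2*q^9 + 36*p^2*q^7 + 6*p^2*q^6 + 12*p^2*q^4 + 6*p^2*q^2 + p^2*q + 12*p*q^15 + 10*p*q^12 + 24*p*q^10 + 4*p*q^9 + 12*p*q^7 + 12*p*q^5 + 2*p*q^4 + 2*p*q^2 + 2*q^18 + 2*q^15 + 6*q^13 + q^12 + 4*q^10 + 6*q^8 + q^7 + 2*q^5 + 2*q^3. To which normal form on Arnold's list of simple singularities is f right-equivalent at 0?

D4

The Hessian of f at 0 is [[0, 0], [0, 0]] with rank 0, so corank 2. A Groebner basis of the Jacobian ideal J(f) in C{p,q} is {q^3, p^2 + 2*q^2, p*q + q^2}; counting standard monomials gives mu = 4. Corank 2; j^3 = q*(p^2 + 2*p*q + 2*q^2) splits into three distinct lines over C (the quadratic factor has nonzero discriminant), so D_4.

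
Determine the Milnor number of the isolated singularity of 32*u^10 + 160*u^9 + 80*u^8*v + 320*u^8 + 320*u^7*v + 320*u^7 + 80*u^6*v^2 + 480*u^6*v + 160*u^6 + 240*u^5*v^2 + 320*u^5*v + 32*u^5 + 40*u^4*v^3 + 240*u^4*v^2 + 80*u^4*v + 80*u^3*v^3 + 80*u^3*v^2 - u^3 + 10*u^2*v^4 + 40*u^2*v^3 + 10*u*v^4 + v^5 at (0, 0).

The Hessian of f at 0 has rank 0. Corank 2; j^3 = -u^3 is a perfect cube, so E-series; the 5-jet and mu = 8 give E_8.

8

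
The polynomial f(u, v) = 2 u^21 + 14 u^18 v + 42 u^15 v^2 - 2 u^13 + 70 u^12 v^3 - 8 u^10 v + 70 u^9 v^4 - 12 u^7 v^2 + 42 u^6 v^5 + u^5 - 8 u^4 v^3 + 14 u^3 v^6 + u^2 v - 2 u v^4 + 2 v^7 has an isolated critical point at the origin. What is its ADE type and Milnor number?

The Hessian of f at 0 has rank 0. Corank 2; j^3 = u^2*v has shape L^2 M (L != M), so D-series; mu = 8 gives D_8.

Type D8, Milnor number mu = 8.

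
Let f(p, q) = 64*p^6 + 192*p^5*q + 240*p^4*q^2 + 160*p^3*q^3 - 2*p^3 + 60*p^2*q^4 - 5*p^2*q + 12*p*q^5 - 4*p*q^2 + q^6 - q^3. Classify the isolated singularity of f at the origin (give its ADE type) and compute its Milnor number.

Type D_{7}, Milnor number mu = 7.

The Hessian of f at 0 has rank 0. Corank 2; j^3 = -(p + q)^2*(2*p + q) has shape L^2 M (L != M), so D-series; mu = 7 gives D_7.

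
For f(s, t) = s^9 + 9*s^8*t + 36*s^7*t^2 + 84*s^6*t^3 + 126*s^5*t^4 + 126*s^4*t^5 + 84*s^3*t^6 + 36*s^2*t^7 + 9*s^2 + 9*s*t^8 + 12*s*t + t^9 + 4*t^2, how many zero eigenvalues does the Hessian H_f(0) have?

1

Hessian at 0 has rank 1.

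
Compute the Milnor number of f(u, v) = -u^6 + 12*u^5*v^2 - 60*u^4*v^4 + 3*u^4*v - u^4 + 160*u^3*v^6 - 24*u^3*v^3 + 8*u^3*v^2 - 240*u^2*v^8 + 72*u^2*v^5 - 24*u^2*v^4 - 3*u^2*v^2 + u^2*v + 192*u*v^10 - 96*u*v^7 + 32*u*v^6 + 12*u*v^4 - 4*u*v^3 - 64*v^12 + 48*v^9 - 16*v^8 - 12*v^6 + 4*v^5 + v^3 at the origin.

4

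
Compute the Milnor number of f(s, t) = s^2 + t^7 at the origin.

The Hessian of f at 0 has rank 1. Corank 1: A-series; mu = 6 gives A_6.

6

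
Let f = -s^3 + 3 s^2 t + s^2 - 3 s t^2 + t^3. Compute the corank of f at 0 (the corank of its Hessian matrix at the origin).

Hessian at 0 has rank 1.

1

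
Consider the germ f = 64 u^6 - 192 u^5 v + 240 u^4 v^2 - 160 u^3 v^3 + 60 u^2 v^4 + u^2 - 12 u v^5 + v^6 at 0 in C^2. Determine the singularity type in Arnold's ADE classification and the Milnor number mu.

Type A_{5}, Milnor number mu = 5.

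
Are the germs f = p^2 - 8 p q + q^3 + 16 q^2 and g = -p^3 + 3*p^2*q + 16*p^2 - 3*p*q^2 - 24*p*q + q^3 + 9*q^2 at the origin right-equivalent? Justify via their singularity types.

The Hessian of f at 0 is [[2, -8], [-8, 32]] with rank 1, so corank 1. A Groebner basis of the Jacobian ideal J(f) in C{p,q} is {q^2, p - 4*q}; counting standard monomials gives mu = 2. Corank 1: A-series; mu = 2 gives A_2. The Hessian of g at 0 is [[32, -24], [-24, 18]] with rank 1, so corank 1. A Groebner basis of the Jacobian ideal J(g) in C{p,q} is {q^2, p - 3*q/4}; counting standard monomials gives mu = 2. Corank 1: A-series; mu = 2 gives A_2. Both have type A_2, hence right-equivalent.

Yes.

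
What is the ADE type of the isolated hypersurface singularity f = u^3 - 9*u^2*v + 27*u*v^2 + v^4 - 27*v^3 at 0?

E6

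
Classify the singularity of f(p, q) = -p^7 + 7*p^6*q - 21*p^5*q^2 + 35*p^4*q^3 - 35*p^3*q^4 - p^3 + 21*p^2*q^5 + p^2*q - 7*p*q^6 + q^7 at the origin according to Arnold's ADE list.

D8

The Hessian of f at 0 is [[0, 0], [0, 0]] with rank 0, so corank 2. A Groebner basis of the Jacobian ideal J(f) in C{p,q} is {p*q/7 + q^6, p*q^2, p^2 - p*q}; counting standard monomials gives mu = 8. Corank 2; j^3 = -p^2*(p - q) has shape L^2 M (L != M), so D-series; mu = 8 gives D_8.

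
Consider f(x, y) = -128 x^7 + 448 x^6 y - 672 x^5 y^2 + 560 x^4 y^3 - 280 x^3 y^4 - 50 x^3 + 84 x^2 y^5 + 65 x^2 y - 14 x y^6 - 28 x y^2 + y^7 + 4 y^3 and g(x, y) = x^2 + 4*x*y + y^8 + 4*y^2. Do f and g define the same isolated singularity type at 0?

The Hessian of f at 0 is [[0, 0], [0, 0]] with rank 0, so corank 2. A Groebner basis of the Jacobian ideal J(f) in C{x,y} is {78125*x*y/14 + y^6 - 15625*y^2/7, x*y^2 - 2*y^3/5, x^2 - 9*x*y/10 + y^2/5}; counting standard monomials gives mu = 8. Corank 2; j^3 = -(2*x - y)*(5*x - 2*y)^2 has shape L^2 M (L != M), so D-series; mu = 8 gives D_8. The Hessian of g at 0 is [[2, 4], [4, 8]] with rank 1, so corank 1. A Groebner basis of the Jacobian ideal J(g) in C{x,y} is {y^7, x + 2*y}; counting standard monomials gives mu = 7. Corank 1: A-series; mu = 7 gives A_7. f is D_8 but g is A_7, hence not right-equivalent.

No.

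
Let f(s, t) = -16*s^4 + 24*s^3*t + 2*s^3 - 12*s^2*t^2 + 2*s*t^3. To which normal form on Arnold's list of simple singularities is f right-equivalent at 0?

E_7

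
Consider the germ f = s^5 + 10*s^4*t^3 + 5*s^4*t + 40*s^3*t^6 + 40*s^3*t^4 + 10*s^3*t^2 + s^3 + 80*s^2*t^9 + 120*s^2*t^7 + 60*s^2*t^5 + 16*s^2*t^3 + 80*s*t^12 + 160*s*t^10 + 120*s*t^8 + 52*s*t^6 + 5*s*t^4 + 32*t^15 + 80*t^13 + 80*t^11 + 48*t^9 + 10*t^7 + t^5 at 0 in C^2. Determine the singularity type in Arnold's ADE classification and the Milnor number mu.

Type E_{8}, Milnor number mu = 8.

The Hessian of f at 0 has rank 0. Corank 2; j^3 = s^3 is a perfect cube, so E-series; the 5-jet and mu = 8 give E_8.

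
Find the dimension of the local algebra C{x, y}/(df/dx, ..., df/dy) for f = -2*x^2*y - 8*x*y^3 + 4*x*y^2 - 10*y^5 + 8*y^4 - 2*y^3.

6

The Hessian of f at 0 has rank 0. Corank 2; j^3 = -2*y*(x - y)^2 has shape L^2 M (L != M), so D-series; mu = 6 gives D_6.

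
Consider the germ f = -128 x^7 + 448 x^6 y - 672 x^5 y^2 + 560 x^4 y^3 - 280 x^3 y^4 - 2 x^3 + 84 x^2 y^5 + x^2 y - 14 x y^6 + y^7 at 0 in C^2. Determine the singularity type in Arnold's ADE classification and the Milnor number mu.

Type D_8, Milnor number mu = 8.

The Hessian of f at 0 is [[0, 0], [0, 0]] with rank 0, so corank 2. A Groebner basis of the Jacobian ideal J(f) in C{x,y} is {x*y/14 + y^6, x*y^2, x^2 - x*y/2}; counting standard monomials gives mu = 8. Corank 2; j^3 = -x^2*(2*x - y) has shape L^2 M (L != M), so D-series; mu = 8 gives D_8.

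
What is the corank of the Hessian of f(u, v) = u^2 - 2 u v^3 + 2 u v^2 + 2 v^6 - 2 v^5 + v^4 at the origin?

Hessian at 0 has rank 1.

1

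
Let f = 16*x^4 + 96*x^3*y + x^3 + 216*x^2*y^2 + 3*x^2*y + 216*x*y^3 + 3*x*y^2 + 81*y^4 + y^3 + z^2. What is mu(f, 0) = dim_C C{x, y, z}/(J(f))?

6

The Hessian of f at 0 is [[0, 0, 0], [0, 0, 0], [0, 0, 2]] with rank 1, so corank 2. A Groebner basis of the Jacobian ideal J(f) in C{x,y,z} is {y^4, x*y^2 + 7*y^3/6, x^2 + 2*x*y + y^2, z}; counting standard monomials gives mu = 6. Corank 2; j^3 = (x + y)^3 is a perfect cube, so E-series; the 4-jet and mu = 6 give E_6.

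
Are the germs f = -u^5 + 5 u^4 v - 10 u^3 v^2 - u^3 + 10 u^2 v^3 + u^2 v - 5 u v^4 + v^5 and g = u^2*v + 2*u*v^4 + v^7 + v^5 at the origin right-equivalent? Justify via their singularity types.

Yes.

The Hessian of f at 0 is [[0, 0], [0, 0]] with rank 0, so corank 2. A Groebner basis of the Jacobian ideal J(f) in C{u,v} is {u*v/5 + v^4, u*v^2, u^2 - u*v}; counting standard monomials gives mu = 6. Corank 2; j^3 = -u^2*(u - v) has shape L^2 M (L != M), so D-series; mu = 6 gives D_6. The Hessian of g at 0 is [[0, 0], [0, 0]] with rank 0, so corank 2. A Groebner basis of the Jacobian ideal J(g) in C{u,v} is {u*v + v^4, u*v^2, u^2 - 5*u*v}; counting standard monomials gives mu = 6. Corank 2; j^3 = u^2*v has shape L^2 M (L != M), so D-series; mu = 6 gives D_6. Both have type D_6, hence right-equivalent.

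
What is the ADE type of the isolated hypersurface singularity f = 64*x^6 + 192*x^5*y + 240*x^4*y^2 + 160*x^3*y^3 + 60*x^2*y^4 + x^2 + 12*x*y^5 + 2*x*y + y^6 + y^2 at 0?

The Hessian of f at 0 has rank 1. Corank 1: A-series; mu = 5 gives A_5.

A5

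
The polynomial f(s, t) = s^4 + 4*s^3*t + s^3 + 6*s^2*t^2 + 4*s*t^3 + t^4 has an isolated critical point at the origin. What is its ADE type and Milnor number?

The Hessian of f at 0 has rank 0. Corank 2; j^3 = s^3 is a perfect cube, so E-series; the 4-jet and mu = 6 give E_6.

Type E_6, Milnor number mu = 6.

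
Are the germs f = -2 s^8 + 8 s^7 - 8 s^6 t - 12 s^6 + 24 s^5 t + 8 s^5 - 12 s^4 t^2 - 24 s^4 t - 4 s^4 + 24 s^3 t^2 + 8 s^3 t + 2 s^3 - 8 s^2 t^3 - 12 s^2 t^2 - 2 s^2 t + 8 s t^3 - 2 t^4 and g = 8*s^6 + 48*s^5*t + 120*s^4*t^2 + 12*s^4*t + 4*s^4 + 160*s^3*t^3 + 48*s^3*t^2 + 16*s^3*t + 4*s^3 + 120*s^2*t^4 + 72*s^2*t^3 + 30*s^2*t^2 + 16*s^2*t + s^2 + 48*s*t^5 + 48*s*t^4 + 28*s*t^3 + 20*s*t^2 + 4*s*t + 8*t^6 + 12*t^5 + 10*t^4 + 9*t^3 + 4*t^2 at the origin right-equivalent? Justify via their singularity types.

The Hessian of f at 0 is [[0, 0], [0, 0]] with rank 0, so corank 2. A Groebner basis of the Jacobian ideal J(f) in C{s,t} is {s*t^2, s*t/4 + t^3, s^2 - s*t}; counting standard monomials gives mu = 5. Corank 2; j^3 = 2*s^2*(s - t) has shape L^2 M (L != M), so D-series; mu = 5 gives D_5. The Hessian of g at 0 is [[2, 4], [4, 8]] with rank 1, so corank 1. A Groebner basis of the Jacobian ideal J(g) in C{s,t} is {t^2, s + 2*t}; counting standard monomials gives mu = 2. Corank 1: A-series; mu = 2 gives A_2. f is D_5 but g is A_2, hence not right-equivalent.

No.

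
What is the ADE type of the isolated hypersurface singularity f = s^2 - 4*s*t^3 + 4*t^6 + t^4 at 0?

The Hessian of f at 0 has rank 1. Corank 1: A-series; mu = 3 gives A_3.

A_{3}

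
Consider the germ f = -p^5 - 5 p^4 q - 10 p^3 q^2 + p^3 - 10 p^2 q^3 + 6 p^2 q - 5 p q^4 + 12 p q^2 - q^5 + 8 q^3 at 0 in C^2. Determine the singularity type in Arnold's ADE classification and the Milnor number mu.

Type E8, Milnor number mu = 8.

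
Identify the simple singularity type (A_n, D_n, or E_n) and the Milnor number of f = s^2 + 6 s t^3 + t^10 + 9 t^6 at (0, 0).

The Hessian of f at 0 is [[2, 0], [0, 0]] with rank 1, so corank 1. A Groebner basis of the Jacobian ideal J(f) in C{s,t} is {s^3, s/3 + t^3}; counting standard monomials gives mu = 9. Corank 1: A-series; mu = 9 gives A_9.

Type A_{9}, Milnor number mu = 9.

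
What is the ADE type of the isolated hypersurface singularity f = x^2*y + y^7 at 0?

D_8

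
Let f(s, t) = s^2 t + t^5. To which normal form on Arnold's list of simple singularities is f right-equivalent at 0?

D_{6}

The Hessian of f at 0 has rank 0. Corank 2; j^3 = s^2*t has shape L^2 M (L != M), so D-series; mu = 6 gives D_6.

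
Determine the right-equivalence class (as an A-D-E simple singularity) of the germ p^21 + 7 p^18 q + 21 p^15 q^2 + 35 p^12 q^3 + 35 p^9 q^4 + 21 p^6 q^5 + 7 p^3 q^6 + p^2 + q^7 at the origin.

The Hessian of f at 0 has rank 1. Corank 1: A-series; mu = 6 gives A_6.

A_6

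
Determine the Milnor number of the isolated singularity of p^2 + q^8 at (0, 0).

7

The Hessian of f at 0 is [[2, 0], [0, 0]] with rank 1, so corank 1. A Groebner basis of the Jacobian ideal J(f) in C{p,q} is {q^7, p}; counting standard monomials gives mu = 7. Corank 1: A-series; mu = 7 gives A_7.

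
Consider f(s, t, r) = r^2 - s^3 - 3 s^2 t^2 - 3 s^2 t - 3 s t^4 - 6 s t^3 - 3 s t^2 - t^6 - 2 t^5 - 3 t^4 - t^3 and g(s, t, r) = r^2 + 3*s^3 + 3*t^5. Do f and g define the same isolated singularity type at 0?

Yes.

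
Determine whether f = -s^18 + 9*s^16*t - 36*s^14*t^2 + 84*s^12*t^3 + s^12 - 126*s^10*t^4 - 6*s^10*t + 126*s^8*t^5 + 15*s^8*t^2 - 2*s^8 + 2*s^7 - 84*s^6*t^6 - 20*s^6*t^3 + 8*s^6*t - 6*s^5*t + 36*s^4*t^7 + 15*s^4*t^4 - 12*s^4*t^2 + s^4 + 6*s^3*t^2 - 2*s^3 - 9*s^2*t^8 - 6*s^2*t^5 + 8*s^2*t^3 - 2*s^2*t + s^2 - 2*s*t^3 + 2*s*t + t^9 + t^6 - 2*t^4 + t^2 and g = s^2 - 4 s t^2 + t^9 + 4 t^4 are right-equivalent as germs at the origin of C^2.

Yes.

The Hessian of f at 0 is [[2, 2], [2, 2]] with rank 1, so corank 1. A Groebner basis of the Jacobian ideal J(f) in C{s,t} is {-2*s^2/5 + s*t^3 + 11*s*t^2/10 - 11*s*t/10 - s/10 + 13*t^3/10 - 3*t^2/5 - t/10, -7*s*t^2/2 - 5*s*t/2 - s/2 + t^4 - 3*t^3/2 - 2*t^2 - t/2, s^3 - 8*s^2/5 - 3*s*t^2/5 - 12*s*t/5 + 11*s/35 - 3*t^3/35 - 39*t^2/35 + 11*t/35, s^2*t + 2*s^2/5 + 9*s*t^2/10 + s*t/10 - 13*s/70 + 29*t^3/70 - 4*t^2/35 - 13*t/70}; counting standard monomials gives mu = 8. Corank 1: A-series; mu = 8 gives A_8. The Hessian of g at 0 is [[2, 0], [0, 0]] with rank 1, so corank 1. A Groebner basis of the Jacobian ideal J(g) in C{s,t} is {s^4, -s/2 + t^2}; counting standard monomials gives mu = 8. Corank 1: A-series; mu = 8 gives A_8. Both have type A_8, hence right-equivalent.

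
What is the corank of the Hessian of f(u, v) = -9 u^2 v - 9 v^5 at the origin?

2

Hessian at 0 has rank 0.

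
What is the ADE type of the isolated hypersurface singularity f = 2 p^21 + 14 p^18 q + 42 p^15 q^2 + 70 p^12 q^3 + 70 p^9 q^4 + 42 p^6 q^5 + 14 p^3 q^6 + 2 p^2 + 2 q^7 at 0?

The Hessian of f at 0 has rank 1. Corank 1: A-series; mu = 6 gives A_6.

A6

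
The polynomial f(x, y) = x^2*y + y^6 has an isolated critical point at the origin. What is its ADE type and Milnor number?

Type D7, Milnor number mu = 7.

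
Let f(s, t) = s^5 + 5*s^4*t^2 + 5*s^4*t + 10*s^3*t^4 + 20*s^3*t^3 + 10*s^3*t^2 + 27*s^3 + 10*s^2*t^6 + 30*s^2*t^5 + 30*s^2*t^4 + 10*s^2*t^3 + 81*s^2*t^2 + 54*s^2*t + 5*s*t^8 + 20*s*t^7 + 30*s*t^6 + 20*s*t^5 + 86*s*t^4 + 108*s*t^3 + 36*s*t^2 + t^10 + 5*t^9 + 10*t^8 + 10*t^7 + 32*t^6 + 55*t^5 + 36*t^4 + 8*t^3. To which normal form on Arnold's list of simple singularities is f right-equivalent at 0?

E_{8}

The Hessian of f at 0 has rank 0. Corank 2; j^3 = (3*s + 2*t)^3 is a perfect cube, so E-series; the 5-jet and mu = 8 give E_8.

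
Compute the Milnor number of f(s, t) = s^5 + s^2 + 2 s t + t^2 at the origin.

The Hessian of f at 0 is [[2, 2], [2, 2]] with rank 1, so corank 1. A Groebner basis of the Jacobian ideal J(f) in C{s,t} is {t^4, s + t}; counting standard monomials gives mu = 4. Corank 1: A-series; mu = 4 gives A_4.

4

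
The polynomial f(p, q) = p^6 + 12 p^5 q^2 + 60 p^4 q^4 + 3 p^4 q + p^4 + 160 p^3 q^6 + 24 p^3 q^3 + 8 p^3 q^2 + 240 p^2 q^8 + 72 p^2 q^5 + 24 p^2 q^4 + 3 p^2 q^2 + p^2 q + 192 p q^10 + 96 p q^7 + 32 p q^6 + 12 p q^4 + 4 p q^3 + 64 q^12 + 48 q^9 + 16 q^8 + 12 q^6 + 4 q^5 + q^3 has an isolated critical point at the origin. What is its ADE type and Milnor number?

The Hessian of f at 0 has rank 0. Corank 2; j^3 = q*(p^2 + q^2) splits into three distinct lines over C (the quadratic factor has nonzero discriminant), so D_4.

Type D_{4}, Milnor number mu = 4.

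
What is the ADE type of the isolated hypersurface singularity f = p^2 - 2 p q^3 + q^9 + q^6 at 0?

A_8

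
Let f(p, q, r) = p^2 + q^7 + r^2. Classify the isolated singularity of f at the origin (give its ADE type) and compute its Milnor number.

Type A_6, Milnor number mu = 6.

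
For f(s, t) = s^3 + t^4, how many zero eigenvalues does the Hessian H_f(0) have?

The Hessian at 0 is [[0, 0], [0, 0]] of rank 0; hence corank 2.

2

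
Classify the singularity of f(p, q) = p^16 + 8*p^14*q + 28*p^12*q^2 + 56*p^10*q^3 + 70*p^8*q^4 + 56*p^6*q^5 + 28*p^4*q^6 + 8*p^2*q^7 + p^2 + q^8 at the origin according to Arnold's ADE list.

The Hessian of f at 0 has rank 1. Corank 1: A-series; mu = 7 gives A_7.

A7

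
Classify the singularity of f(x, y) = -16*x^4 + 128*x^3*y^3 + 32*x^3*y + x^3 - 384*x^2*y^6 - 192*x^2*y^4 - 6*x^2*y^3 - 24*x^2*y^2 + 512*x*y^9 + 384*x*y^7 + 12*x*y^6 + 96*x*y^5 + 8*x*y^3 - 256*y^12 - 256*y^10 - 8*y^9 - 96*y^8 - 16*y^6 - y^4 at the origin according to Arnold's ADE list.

E_{6}

The Hessian of f at 0 is [[0, 0], [0, 0]] with rank 0, so corank 2. A Groebner basis of the Jacobian ideal J(f) in C{x,y} is {y^4, x*y^2 - y^3/6, x^2}; counting standard monomials gives mu = 6. Corank 2; j^3 = x^3 is a perfect cube, so E-series; the 4-jet and mu = 6 give E_6.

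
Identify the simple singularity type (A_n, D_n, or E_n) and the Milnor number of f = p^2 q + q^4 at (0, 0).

Type D5, Milnor number mu = 5.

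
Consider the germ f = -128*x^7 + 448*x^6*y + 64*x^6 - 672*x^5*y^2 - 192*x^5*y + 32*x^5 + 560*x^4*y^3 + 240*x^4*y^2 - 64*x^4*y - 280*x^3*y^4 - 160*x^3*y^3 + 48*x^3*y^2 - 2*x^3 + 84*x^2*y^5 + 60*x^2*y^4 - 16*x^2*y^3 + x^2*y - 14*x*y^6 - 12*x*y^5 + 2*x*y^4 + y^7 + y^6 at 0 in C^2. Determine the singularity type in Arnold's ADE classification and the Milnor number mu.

Type D_7, Milnor number mu = 7.

The Hessian of f at 0 is [[0, 0], [0, 0]] with rank 0, so corank 2. A Groebner basis of the Jacobian ideal J(f) in C{x,y} is {-2*x^2 + x*y + y^4, x^3, x^2*y, -x^2/6 + x*y^2}; counting standard monomials gives mu = 7. Corank 2; j^3 = -x^2*(2*x - y) has shape L^2 M (L != M), so D-series; mu = 7 gives D_7.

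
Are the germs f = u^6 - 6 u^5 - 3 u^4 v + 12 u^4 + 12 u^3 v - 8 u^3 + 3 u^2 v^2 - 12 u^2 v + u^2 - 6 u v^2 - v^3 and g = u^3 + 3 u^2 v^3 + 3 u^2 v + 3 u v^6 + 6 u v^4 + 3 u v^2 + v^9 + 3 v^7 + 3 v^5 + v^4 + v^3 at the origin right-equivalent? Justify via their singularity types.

The Hessian of f at 0 has rank 1. Corank 1: A-series; mu = 2 gives A_2. The Hessian of g at 0 has rank 0. Corank 2; j^3 = (u + v)^3 is a perfect cube, so E-series; the 4-jet and mu = 6 give E_6. f is A_2 but g is E_6, hence not right-equivalent.

No.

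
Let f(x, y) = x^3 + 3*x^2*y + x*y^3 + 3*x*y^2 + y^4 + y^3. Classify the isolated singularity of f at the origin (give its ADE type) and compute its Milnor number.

Type E_{7}, Milnor number mu = 7.

The Hessian of f at 0 is [[0, 0], [0, 0]] with rank 0, so corank 2. A Groebner basis of the Jacobian ideal J(f) in C{x,y} is {x^3 + 3*x^2*y + 6*x^2 + 12*x*y + 6*y^2, -3*x^2 + x*y^2 - 6*x*y - 3*y^2, 3*x^2 + 6*x*y + y^3 + 3*y^2}; counting standard monomials gives mu = 7. Corank 2; j^3 = (x + y)^3 is a perfect cube, so E-series; the 4-jet and mu = 7 give E_7.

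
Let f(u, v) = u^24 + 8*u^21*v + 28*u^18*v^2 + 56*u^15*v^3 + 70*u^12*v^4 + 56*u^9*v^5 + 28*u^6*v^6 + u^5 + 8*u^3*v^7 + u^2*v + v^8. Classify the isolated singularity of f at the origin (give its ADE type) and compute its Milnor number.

The Hessian of f at 0 has rank 0. Corank 2; j^3 = u^2*v has shape L^2 M (L != M), so D-series; mu = 9 gives D_9.

Type D_9, Milnor number mu = 9.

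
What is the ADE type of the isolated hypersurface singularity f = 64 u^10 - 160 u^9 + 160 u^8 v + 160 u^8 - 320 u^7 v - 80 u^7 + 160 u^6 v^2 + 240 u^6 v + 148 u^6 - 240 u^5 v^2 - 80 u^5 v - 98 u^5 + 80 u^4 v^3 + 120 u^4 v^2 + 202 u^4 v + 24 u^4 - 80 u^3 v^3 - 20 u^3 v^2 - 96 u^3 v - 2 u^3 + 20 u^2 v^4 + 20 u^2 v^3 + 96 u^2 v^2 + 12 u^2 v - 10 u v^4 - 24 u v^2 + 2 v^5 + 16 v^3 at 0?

The Hessian of f at 0 is [[0, 0], [0, 0]] with rank 0, so corank 2. A Groebner basis of the Jacobian ideal J(f) in C{u,v} is {7*u^2/1536 + u*v^3 - 7*u*v^2/48 - 7*u*v/384 + 7*v^3/24 + 7*v^2/384, u^2/384 - u*v^2/12 - u*v/96 + v^4 + v^3/6 + v^2/96, u^3 - u^2/8 - 8*u*v^2 + u*v/2 + 8*v^3 - v^2/2, u^2*v - u^2/48 - 10*u*v^2/3 + u*v/12 + 8*v^3/3 - v^2/12}; counting standard monomials gives mu = 8. Corank 2; j^3 = -2*(u - 2*v)^3 is a perfect cube, so E-series; the 5-jet and mu = 8 give E_8.

E_8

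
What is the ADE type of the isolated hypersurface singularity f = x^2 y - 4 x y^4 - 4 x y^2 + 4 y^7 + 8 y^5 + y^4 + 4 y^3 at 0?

The Hessian of f at 0 is [[0, 0], [0, 0]] with rank 0, so corank 2. A Groebner basis of the Jacobian ideal J(f) in C{x,y} is {x^3 + 2*x^2 - 8*y^2, x^2/4 + y^3 - y^2, x*y - 2*y^2}; counting standard monomials gives mu = 5. Corank 2; j^3 = y*(x - 2*y)^2 has shape L^2 M (L != M), so D-series; mu = 5 gives D_5.

D_{5}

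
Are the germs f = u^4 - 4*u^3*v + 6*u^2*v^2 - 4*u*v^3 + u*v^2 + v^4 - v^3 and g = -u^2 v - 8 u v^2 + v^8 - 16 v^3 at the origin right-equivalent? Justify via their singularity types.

No.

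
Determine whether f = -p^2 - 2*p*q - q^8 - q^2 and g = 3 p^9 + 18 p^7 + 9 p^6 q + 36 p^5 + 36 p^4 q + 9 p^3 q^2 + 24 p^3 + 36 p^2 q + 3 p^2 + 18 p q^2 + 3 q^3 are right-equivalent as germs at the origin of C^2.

No.

The Hessian of f at 0 has rank 1. Corank 1: A-series; mu = 7 gives A_7. The Hessian of g at 0 has rank 1. Corank 1: A-series; mu = 2 gives A_2. f is A_7 but g is A_2, hence not right-equivalent.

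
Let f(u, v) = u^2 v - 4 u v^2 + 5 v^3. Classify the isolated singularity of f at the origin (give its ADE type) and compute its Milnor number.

The Hessian of f at 0 has rank 0. Corank 2; j^3 = v*(u^2 - 4*u*v + 5*v^2) splits into three distinct lines over C (the quadratic factor has nonzero discriminant), so D_4.

Type D_{4}, Milnor number mu = 4.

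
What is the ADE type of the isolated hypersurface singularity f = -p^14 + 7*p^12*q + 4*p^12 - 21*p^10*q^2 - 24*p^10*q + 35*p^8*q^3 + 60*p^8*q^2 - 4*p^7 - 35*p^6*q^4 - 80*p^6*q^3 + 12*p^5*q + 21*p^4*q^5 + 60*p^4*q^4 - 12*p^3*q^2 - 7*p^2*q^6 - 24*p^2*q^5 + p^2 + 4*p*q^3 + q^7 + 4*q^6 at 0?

A_{6}

The Hessian of f at 0 is [[2, 0], [0, 0]] with rank 1, so corank 1. A Groebner basis of the Jacobian ideal J(f) in C{p,q} is {p/2 + q^3, p^2}; counting standard monomials gives mu = 6. Corank 1: A-series; mu = 6 gives A_6.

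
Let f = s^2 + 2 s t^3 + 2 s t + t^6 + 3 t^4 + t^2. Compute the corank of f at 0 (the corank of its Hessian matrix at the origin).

The Hessian at 0 is [[2, 2], [2, 2]] of rank 1; hence corank 1.

1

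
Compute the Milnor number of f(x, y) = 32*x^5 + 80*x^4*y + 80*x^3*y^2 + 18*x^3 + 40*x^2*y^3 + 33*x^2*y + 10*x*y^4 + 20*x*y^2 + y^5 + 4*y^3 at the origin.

6

The Hessian of f at 0 has rank 0. Corank 2; j^3 = (2*x + y)*(3*x + 2*y)^2 has shape L^2 M (L != M), so D-series; mu = 6 gives D_6.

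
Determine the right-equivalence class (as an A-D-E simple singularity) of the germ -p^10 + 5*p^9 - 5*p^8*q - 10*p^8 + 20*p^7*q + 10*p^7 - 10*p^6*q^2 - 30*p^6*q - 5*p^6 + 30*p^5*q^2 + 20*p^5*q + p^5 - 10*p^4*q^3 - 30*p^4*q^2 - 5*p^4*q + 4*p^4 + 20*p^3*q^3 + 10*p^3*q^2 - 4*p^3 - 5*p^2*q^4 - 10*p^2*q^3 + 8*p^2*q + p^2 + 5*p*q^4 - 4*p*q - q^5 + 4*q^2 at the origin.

A_4

The Hessian of f at 0 is [[2, -4], [-4, 8]] with rank 1, so corank 1. A Groebner basis of the Jacobian ideal J(f) in C{p,q} is {-p/64 + q^3 + q^2/8 + q/32, p^2 - p/2 + q, p*q - p/8 - q^2 + q/4}; counting standard monomials gives mu = 4. Corank 1: A-series; mu = 4 gives A_4.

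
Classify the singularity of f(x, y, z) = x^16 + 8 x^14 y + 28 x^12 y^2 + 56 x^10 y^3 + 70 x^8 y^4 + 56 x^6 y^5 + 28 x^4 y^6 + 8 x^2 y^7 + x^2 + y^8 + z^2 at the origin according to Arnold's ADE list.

A7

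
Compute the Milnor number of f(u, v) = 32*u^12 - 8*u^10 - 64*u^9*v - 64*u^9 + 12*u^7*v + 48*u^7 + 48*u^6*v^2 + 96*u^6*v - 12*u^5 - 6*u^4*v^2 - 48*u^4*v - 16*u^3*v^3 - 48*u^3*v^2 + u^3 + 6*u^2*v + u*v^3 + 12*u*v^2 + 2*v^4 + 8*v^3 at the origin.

7

The Hessian of f at 0 has rank 0. Corank 2; j^3 = (u + 2*v)^3 is a perfect cube, so E-series; the 4-jet and mu = 7 give E_7.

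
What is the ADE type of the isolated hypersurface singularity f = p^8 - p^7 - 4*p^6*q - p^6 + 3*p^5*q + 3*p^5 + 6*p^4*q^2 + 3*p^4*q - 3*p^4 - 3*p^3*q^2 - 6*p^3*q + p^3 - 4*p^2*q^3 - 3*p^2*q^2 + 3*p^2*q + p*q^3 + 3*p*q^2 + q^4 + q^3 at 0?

The Hessian of f at 0 has rank 0. Corank 2; j^3 = (p + q)^3 is a perfect cube, so E-series; the 4-jet and mu = 7 give E_7.

E_7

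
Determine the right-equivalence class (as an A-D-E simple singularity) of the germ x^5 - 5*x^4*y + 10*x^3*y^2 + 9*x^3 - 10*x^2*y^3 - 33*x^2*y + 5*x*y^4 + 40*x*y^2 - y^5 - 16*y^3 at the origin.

D6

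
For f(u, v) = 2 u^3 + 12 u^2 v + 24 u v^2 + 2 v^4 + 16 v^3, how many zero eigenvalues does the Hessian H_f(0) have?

Hessian at 0 has rank 0.

2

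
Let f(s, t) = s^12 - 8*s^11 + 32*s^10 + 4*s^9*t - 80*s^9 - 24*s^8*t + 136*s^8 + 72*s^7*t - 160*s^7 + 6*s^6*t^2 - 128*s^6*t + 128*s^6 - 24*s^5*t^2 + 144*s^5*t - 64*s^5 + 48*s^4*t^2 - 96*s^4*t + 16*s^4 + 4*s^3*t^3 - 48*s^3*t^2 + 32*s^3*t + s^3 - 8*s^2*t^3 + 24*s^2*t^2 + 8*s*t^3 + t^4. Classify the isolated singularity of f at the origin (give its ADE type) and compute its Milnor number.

Type E_{6}, Milnor number mu = 6.

The Hessian of f at 0 has rank 0. Corank 2; j^3 = s^3 is a perfect cube, so E-series; the 4-jet and mu = 6 give E_6.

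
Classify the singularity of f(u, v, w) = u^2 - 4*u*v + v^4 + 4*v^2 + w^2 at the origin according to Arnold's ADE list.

A_3

The Hessian of f at 0 has rank 2. Corank 1: A-series; mu = 3 gives A_3.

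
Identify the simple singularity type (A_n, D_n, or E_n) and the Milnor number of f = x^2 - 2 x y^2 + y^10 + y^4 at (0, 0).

The Hessian of f at 0 is [[2, 0], [0, 0]] with rank 1, so corank 1. A Groebner basis of the Jacobian ideal J(f) in C{x,y} is {x^5, x^4*y, -x + y^2}; counting standard monomials gives mu = 9. Corank 1: A-series; mu = 9 gives A_9.

Type A_{9}, Milnor number mu = 9.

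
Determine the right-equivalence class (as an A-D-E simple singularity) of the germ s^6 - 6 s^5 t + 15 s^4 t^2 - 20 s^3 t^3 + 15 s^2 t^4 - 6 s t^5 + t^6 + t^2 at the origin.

The Hessian of f at 0 is [[0, 0], [0, 2]] with rank 1, so corank 1. A Groebner basis of the Jacobian ideal J(f) in C{s,t} is {s^5, t}; counting standard monomials gives mu = 5. Corank 1: A-series; mu = 5 gives A_5.

A5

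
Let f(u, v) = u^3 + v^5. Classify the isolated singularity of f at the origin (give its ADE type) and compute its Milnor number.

The Hessian of f at 0 is [[0, 0], [0, 0]] with rank 0, so corank 2. A Groebner basis of the Jacobian ideal J(f) in C{u,v} is {v^4, u^2}; counting standard monomials gives mu = 8. Corank 2; j^3 = u^3 is a perfect cube, so E-series; the 5-jet and mu = 8 give E_8.

Type E_{8}, Milnor number mu = 8.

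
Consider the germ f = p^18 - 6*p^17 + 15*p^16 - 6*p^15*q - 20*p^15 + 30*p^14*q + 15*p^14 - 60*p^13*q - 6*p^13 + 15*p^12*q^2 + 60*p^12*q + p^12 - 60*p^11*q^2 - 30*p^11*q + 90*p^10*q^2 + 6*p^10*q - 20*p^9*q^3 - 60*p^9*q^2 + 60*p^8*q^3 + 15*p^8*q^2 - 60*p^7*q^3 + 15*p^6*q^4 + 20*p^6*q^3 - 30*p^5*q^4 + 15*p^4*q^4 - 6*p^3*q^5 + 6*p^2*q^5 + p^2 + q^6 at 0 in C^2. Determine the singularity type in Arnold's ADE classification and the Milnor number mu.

Type A_{5}, Milnor number mu = 5.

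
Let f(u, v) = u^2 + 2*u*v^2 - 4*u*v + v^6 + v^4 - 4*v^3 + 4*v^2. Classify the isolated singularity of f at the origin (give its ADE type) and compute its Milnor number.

The Hessian of f at 0 is [[2, -4], [-4, 8]] with rank 1, so corank 1. A Groebner basis of the Jacobian ideal J(f) in C{u,v} is {u^3 + 12*u^2 - 40*u*v - 32*u + 64*v, u^2*v + 4*u^2 - 12*u*v - 8*u + 16*v, u + v^2 - 2*v}; counting standard monomials gives mu = 5. Corank 1: A-series; mu = 5 gives A_5.

Type A_{5}, Milnor number mu = 5.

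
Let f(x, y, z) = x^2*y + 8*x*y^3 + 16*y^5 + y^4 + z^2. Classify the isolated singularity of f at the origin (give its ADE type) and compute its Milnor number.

Type D_{5}, Milnor number mu = 5.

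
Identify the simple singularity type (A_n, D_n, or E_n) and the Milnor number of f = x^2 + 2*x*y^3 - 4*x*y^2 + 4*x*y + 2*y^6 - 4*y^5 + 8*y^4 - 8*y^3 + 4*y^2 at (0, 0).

Type A_{5}, Milnor number mu = 5.

The Hessian of f at 0 is [[2, 4], [4, 8]] with rank 1, so corank 1. A Groebner basis of the Jacobian ideal J(f) in C{x,y} is {x*y^2 + 2*x*y + 2*x + 4*y, x + y^3 - 2*y^2 + 2*y, x^2 + 8*x*y + 8*x - 4*y^2 + 16*y}; counting standard monomials gives mu = 5. Corank 1: A-series; mu = 5 gives A_5.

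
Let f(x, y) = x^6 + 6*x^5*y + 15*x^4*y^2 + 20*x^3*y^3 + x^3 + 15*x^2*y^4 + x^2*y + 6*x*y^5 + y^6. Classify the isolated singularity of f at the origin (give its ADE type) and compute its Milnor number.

Type D7, Milnor number mu = 7.

The Hessian of f at 0 has rank 0. Corank 2; j^3 = x^2*(x + y) has shape L^2 M (L != M), so D-series; mu = 7 gives D_7.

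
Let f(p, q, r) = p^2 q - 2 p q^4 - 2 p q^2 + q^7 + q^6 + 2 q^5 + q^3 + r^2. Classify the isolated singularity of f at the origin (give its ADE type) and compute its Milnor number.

Type D_7, Milnor number mu = 7.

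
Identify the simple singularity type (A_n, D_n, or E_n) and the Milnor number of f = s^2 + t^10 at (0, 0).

Type A_9, Milnor number mu = 9.

The Hessian of f at 0 has rank 1. Corank 1: A-series; mu = 9 gives A_9.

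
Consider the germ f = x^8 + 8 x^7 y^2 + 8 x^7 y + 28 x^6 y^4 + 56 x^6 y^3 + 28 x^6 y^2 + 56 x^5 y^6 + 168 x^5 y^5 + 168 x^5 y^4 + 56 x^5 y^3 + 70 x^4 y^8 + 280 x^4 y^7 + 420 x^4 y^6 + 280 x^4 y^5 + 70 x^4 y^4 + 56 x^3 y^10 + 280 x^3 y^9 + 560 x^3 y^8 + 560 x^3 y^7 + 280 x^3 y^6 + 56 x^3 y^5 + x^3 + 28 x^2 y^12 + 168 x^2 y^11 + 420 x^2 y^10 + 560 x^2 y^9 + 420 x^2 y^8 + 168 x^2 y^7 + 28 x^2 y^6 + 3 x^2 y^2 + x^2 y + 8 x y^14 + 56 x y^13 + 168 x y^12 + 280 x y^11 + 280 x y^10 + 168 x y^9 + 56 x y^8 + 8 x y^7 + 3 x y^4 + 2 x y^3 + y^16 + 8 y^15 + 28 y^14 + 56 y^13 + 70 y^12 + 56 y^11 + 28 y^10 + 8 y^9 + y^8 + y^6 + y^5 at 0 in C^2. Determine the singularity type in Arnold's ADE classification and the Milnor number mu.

Type D_9, Milnor number mu = 9.

The Hessian of f at 0 has rank 0. Corank 2; j^3 = x^2*(x + y) has shape L^2 M (L != M), so D-series; mu = 9 gives D_9.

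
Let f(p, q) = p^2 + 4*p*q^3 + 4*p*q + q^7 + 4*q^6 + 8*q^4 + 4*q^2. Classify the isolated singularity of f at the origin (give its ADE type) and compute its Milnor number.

Type A6, Milnor number mu = 6.

The Hessian of f at 0 has rank 1. Corank 1: A-series; mu = 6 gives A_6.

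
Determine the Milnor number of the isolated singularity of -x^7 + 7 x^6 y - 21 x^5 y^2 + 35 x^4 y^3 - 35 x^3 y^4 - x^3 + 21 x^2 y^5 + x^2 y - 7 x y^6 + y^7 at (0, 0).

The Hessian of f at 0 has rank 0. Corank 2; j^3 = -x^2*(x - y) has shape L^2 M (L != M), so D-series; mu = 8 gives D_8.

8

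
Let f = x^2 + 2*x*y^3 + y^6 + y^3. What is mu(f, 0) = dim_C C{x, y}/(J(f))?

The Hessian of f at 0 has rank 1. Corank 1: A-series; mu = 2 gives A_2.

2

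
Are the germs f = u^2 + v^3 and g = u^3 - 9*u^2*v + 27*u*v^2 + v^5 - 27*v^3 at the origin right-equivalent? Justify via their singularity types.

No.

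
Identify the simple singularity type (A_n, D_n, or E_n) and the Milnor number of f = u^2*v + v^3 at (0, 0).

Type D4, Milnor number mu = 4.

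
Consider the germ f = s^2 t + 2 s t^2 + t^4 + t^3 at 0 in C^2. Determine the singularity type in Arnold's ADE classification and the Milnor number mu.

Type D_5, Milnor number mu = 5.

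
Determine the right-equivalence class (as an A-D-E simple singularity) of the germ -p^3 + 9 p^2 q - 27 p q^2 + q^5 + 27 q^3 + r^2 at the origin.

E8

The Hessian of f at 0 is [[0, 0, 0], [0, 0, 0], [0, 0, 2]] with rank 1, so corank 2. A Groebner basis of the Jacobian ideal J(f) in C{p,q,r} is {q^4, p^2 - 6*p*q + 9*q^2, r}; counting standard monomials gives mu = 8. Corank 2; j^3 = -(p - 3*q)^3 is a perfect cube, so E-series; the 5-jet and mu = 8 give E_8.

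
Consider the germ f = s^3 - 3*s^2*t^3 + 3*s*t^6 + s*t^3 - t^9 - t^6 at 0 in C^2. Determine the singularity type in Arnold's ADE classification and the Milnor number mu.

The Hessian of f at 0 is [[0, 0], [0, 0]] with rank 0, so corank 2. A Groebner basis of the Jacobian ideal J(f) in C{s,t} is {s^3, s*t^2, 3*s^2 + t^3}; counting standard monomials gives mu = 7. Corank 2; j^3 = s^3 is a perfect cube, so E-series; the 4-jet and mu = 7 give E_7.

Type E_{7}, Milnor number mu = 7.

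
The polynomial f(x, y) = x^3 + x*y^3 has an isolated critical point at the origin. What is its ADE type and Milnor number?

The Hessian of f at 0 has rank 0. Corank 2; j^3 = x^3 is a perfect cube, so E-series; the 4-jet and mu = 7 give E_7.

Type E_{7}, Milnor number mu = 7.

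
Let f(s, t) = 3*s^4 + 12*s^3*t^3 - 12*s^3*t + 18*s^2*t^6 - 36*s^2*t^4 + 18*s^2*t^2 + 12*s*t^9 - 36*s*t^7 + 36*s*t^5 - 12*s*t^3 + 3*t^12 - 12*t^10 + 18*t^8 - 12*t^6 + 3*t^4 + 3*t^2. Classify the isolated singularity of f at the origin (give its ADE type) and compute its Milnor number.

The Hessian of f at 0 has rank 1. Corank 1: A-series; mu = 3 gives A_3.

Type A_3, Milnor number mu = 3.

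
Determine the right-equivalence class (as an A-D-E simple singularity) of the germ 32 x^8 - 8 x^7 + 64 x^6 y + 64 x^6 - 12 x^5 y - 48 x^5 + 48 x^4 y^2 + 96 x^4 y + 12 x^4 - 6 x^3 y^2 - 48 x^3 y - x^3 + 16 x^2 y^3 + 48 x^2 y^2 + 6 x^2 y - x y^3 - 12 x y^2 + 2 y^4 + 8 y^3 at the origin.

E_7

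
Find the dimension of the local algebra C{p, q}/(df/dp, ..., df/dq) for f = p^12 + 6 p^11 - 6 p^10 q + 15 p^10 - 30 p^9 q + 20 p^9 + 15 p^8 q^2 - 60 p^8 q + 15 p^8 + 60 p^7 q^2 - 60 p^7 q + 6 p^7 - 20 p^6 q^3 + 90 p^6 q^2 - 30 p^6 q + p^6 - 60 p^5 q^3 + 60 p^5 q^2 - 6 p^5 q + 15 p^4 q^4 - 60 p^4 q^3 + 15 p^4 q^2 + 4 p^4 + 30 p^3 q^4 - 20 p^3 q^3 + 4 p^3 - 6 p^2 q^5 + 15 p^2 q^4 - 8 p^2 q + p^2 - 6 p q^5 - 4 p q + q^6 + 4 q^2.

5

The Hessian of f at 0 has rank 1. Corank 1: A-series; mu = 5 gives A_5.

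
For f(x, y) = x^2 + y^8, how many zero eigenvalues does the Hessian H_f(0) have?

1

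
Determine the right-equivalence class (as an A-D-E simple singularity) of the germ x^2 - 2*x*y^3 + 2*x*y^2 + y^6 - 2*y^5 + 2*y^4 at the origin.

The Hessian of f at 0 is [[2, 0], [0, 0]] with rank 1, so corank 1. A Groebner basis of the Jacobian ideal J(f) in C{x,y} is {x^2, x*y, x + y^2}; counting standard monomials gives mu = 3. Corank 1: A-series; mu = 3 gives A_3.

A_3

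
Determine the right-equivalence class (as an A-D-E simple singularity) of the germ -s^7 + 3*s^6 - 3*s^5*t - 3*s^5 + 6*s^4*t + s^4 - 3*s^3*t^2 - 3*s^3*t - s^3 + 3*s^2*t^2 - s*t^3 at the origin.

E_7

The Hessian of f at 0 is [[0, 0], [0, 0]] with rank 0, so corank 2. A Groebner basis of the Jacobian ideal J(f) in C{s,t} is {3*s^2 + t^4 + t^3, s^3, s^2*t - s^2 - t^3/3, -2*s^2 + s*t^2 - 2*t^3/3}; counting standard monomials gives mu = 7. Corank 2; j^3 = -s^3 is a perfect cube, so E-series; the 4-jet and mu = 7 give E_7.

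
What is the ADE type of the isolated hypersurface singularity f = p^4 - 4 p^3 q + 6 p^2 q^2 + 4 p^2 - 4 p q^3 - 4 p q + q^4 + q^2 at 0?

A_3

The Hessian of f at 0 is [[8, -4], [-4, 2]] with rank 1, so corank 1. A Groebner basis of the Jacobian ideal J(f) in C{p,q} is {q^3, p - q/2}; counting standard monomials gives mu = 3. Corank 1: A-series; mu = 3 gives A_3.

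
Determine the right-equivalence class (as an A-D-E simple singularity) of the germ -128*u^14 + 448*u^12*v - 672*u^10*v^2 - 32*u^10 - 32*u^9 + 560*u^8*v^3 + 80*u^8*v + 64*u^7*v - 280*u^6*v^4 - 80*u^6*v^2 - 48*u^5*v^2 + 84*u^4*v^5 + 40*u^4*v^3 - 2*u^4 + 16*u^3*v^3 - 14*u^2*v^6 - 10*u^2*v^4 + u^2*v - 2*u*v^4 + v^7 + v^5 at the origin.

D_6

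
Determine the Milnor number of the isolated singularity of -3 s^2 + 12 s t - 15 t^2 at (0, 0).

The Hessian of f at 0 has rank 2. Corank 0: nondegenerate Morse point, so A_1.

1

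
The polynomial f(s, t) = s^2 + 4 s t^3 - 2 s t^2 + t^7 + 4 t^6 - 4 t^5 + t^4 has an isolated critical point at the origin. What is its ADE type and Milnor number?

Type A6, Milnor number mu = 6.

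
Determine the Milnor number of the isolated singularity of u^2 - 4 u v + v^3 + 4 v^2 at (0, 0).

The Hessian of f at 0 has rank 1. Corank 1: A-series; mu = 2 gives A_2.

2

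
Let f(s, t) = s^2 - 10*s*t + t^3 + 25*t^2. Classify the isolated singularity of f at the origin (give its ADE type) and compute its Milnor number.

Type A2, Milnor number mu = 2.

The Hessian of f at 0 has rank 1. Corank 1: A-series; mu = 2 gives A_2.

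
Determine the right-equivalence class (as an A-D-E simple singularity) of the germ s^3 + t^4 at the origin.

The Hessian of f at 0 is [[0, 0], [0, 0]] with rank 0, so corank 2. A Groebner basis of the Jacobian ideal J(f) in C{s,t} is {t^3, s^2}; counting standard monomials gives mu = 6. Corank 2; j^3 = s^3 is a perfect cube, so E-series; the 4-jet and mu = 6 give E_6.

E6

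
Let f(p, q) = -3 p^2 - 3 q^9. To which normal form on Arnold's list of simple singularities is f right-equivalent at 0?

The Hessian of f at 0 has rank 1. Corank 1: A-series; mu = 8 gives A_8.

A8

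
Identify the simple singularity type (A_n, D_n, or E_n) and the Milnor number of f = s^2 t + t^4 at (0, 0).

The Hessian of f at 0 has rank 0. Corank 2; j^3 = s^2*t has shape L^2 M (L != M), so D-series; mu = 5 gives D_5.

Type D5, Milnor number mu = 5.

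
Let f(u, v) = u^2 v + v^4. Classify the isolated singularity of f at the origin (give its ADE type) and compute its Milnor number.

Type D_5, Milnor number mu = 5.

The Hessian of f at 0 has rank 0. Corank 2; j^3 = u^2*v has shape L^2 M (L != M), so D-series; mu = 5 gives D_5.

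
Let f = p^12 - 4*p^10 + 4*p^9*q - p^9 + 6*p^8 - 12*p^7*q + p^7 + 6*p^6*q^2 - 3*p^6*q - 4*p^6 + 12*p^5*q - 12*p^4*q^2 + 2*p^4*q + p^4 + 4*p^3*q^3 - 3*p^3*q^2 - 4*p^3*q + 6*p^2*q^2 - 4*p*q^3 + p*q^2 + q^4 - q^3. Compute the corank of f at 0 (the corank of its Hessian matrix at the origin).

Hessian at 0 has rank 0.

2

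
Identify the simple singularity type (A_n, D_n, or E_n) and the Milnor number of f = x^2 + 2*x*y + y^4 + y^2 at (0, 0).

Type A_3, Milnor number mu = 3.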